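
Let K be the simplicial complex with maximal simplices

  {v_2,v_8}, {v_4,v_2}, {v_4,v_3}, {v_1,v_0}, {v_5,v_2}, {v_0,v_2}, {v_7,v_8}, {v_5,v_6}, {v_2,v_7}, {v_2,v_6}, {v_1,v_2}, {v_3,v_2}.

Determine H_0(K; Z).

Fix the vertex order v_0 < v_1 < v_2 < v_3 < v_4 < v_5 < v_6 < v_7 < v_8 and write every simplex with vertices in increasing order. Then dim K = 1 and the simplices of K are:

  0-simplices (9): [v_0], [v_1], [v_2], [v_3], [v_4], [v_5], [v_6], [v_7], [v_8]
  1-simplices (12): [v_0,v_1], [v_0,v_2], [v_1,v_2], [v_2,v_3], [v_2,v_4], [v_2,v_5], [v_2,v_6], [v_2,v_7], [v_2,v_8], [v_3,v_4], [v_5,v_6], [v_7,v_8]

giving chain groups C_0 ≅ Z^9, C_1 ≅ Z^12.

∂_1: C_1 → C_0 sends each edge [p,q] (with p < q) to q − p.
The 9×12 boundary matrix has rank 8 and Smith normal form diag(1,1,1,1,1,1,1,1).

Reading off H_k = ker ∂_k / im ∂_{k+1}:

  H_0: rank C_0 − rank ∂_1 = 9 − 8 = 1, and the invariant factors of ∂_1 are all 1, so H_0 = Z.

H_0 ≅ Z.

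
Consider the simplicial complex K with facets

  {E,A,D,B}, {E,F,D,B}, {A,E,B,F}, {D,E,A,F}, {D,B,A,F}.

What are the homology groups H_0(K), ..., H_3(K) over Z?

We work with the vertex ordering A < B < D < E < F. The simplices of K, each written with vertices in increasing order, are:

  0-simplices (5): A, B, D, E, F
  1-simplices (10): AB, AD, AE, AF, BD, BE, BF, DE, DF, EF
  2-simplices (10): ABD, ABE, ABF, ADE, ADF, AEF, BDE, BDF, BEF, DEF
  3-simplices (5): ABDE, ABDF, ABEF, ADEF, BDEF

giving chain groups C_0 ≅ Z^5, C_1 ≅ Z^10, C_2 ≅ Z^10, C_3 ≅ Z^5.

The boundary map ∂_1: C_1 → C_0 maps an edge to its endpoints' difference, ∂[p,q] = q − p.
The resulting 5×10 matrix has rank 4, and its Smith normal form has invariant factors (1,1,1,1).

∂_2: C_2 → C_1 acts by ∂[p,q,r] = [q,r] − [p,r] + [p,q]. For instance
  ∂ABF = BF − AF + AB,
  ∂ADF = DF − AF + AD.
The 10×10 boundary matrix has rank 6 and Smith normal form diag(1,1,1,1,1,1).

∂_3: C_3 → C_2 sends each 3-simplex σ to the alternating sum Σ_i (−1)^i (σ with its i-th vertex removed). For instance
  ∂ABEF = BEF − AEF + ABF − ABE,
  ∂ABDF = BDF − ADF + ABF − ABD.
As a 10×5 matrix over Z this has rank 4, with invariant factors (1,1,1,1).

From H_k ≅ ker(∂_k) / im(∂_{k+1}) we obtain:

  H_0: rank C_0 − rank ∂_1 = 5 − 4 = 1, and the invariant factors of ∂_1 are all 1, so H_0 = Z.
  H_1: rank ker ∂_1 − rank ∂_2 = (10 − 4) − 6 = 0, and the invariant factors of ∂_2 are all 1, so H_1 = 0.
  H_2: rank ker ∂_2 − rank ∂_3 = (10 − 6) − 4 = 0, and the invariant factors of ∂_3 are all 1, so H_2 = 0.
  H_3: rank ker ∂_3 − rank ∂_4 = (5 − 4) − 0 = 1, and there is no ∂_4, so H_3 = Z.

H_0 ≅ Z,  H_1 = 0,  H_2 = 0,  H_3 ≅ Z.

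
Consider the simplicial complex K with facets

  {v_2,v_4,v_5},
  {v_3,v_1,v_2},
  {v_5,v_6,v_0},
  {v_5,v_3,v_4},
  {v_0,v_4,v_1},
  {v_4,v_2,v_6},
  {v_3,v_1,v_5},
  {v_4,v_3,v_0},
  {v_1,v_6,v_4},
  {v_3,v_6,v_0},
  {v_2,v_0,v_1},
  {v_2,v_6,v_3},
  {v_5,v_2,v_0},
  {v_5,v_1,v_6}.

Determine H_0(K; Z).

K has 7 vertices, 21 edges, 14 triangles.
rank ∂_0 = 0, rank ∂_1 = 6 ⇒ b_0 = 7 − 0 − 6 = 1; all invariant factors of ∂_1 are 1 so no torsion. So H_0 ≅ Z.

H_0 = Z.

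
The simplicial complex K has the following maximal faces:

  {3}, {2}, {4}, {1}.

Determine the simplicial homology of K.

K has 4 vertices.
rank ∂_0 = 0, rank ∂_1 = 0 ⇒ b_0 = 4 − 0 − 0 = 4. So H_0 = Z^4.

H_0 = Z^4.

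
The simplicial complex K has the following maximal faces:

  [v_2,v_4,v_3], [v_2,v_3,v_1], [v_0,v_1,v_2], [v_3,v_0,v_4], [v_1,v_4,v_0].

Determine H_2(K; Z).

H_2 = 0.

Order the vertices as v_0 < v_1 < v_2 < v_3 < v_4. Listing each simplex with vertices in this order, K has dimension 2 with simplices:

  0-simplices (5): [v_0], [v_1], [v_2], [v_3], [v_4]
  1-simplices (10): [v_0,v_1], [v_0,v_2], [v_0,v_3], [v_0,v_4], [v_1,v_2], [v_1,v_3], [v_1,v_4], [v_2,v_3], [v_2,v_4], [v_3,v_4]
  2-simplices (5): [v_0,v_1,v_2], [v_0,v_1,v_4], [v_0,v_3,v_4], [v_1,v_2,v_3], [v_2,v_3,v_4]

so the chain groups are C_0 ≅ Z^5, C_1 ≅ Z^10, C_2 ≅ Z^5.

The boundary map ∂_1: C_1 → C_0 sends each edge [p,q] (with p < q) to q − p.
The 5×10 boundary matrix has rank 4 and Smith normal form diag(1,1,1,1).

∂_2: C_2 → C_1 acts by ∂[p,q,r] = [q,r] − [p,r] + [p,q]. For instance
  ∂[v_0,v_1,v_4] = [v_1,v_4] − [v_0,v_4] + [v_0,v_1],
  ∂[v_1,v_2,v_3] = [v_2,v_3] − [v_1,v_3] + [v_1,v_2].
As a 10×5 matrix over Z this has rank 5, with invariant factors (1,1,1,1,1).

Computing H_k = (kernel of ∂_k) / (image of ∂_{k+1}):

  H_2: rank ker ∂_2 − rank ∂_3 = (5 − 5) − 0 = 0, and there is no ∂_3, so H_2 ≅ 0.

(K is a triangulation of the Möbius band.)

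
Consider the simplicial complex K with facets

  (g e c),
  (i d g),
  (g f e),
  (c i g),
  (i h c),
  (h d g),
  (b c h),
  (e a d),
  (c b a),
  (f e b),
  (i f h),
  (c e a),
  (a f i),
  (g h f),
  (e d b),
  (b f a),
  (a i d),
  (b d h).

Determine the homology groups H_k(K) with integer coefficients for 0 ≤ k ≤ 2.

We work with the vertex ordering a < b < c < d < e < f < g < h < i. The simplices of K, each written with vertices in increasing order, are:

  0-simplices (9): a, b, c, d, e, f, g, h, i
  1-simplices (27): ab, ac, ad, ae, af, ai, bc, bd, be, bf, bh, ce, cg, ch, ci, de, dg, dh, di, ef, eg, fg, fh, fi, gh, gi, hi
  2-simplices (18): abc, abf, ace, ade, adi, afi, bch, bde, bdh, bef, ceg, cgi, chi, dgh, dgi, efg, fgh, fhi

Hence C_0 ≅ Z^9, C_1 ≅ Z^27, C_2 ≅ Z^18.

The boundary map ∂_1: C_1 → C_0 is given by ∂[p,q] = [q] − [p]. For instance
  ∂ci = i − c.
This gives a 9×27 integer matrix of rank 8; reducing to Smith normal form yields diagonal entries (1,1,1,1,1,1,1,1).

Boundary ∂_2: C_2 → C_1 acts by ∂[p,q,r] = [q,r] − [p,r] + [p,q]. For instance
  ∂abf = bf − af + ab,
  ∂chi = hi − ci + ch.
As a 27×18 matrix over Z this has rank 18, with invariant factors (1,1,1,1,1,1,1,1,1,1,1,1,1,1,1,1,1,2).

From H_k ≅ ker(∂_k) / im(∂_{k+1}) we obtain:

  H_0: rank C_0 − rank ∂_1 = 9 − 8 = 1, and the invariant factors of ∂_1 are all 1, so H_0 = Z.
  H_1: rank ker ∂_1 − rank ∂_2 = (27 − 8) − 18 = 1, and ∂_2 has invariant factor 2 > 1, so H_1 = Z ⊕ Z/2.
  H_2: rank ker ∂_2 − rank ∂_3 = (18 − 18) − 0 = 0, and there is no ∂_3, so H_2 = 0.

H_0 ≅ Z,  H_1 ≅ Z ⊕ Z/2,  H_2 = 0.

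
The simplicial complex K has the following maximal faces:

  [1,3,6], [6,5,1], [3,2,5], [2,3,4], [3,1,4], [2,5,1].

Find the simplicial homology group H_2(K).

H_2 = 0.

We work with the vertex ordering 1 < 2 < 3 < 4 < 5 < 6. The simplices of K, each written with vertices in increasing order, are:

  0-simplices (6): [1], [2], [3], [4], [5], [6]
  1-simplices (12): [1,2], [1,3], [1,4], [1,5], [1,6], [2,3], [2,4], [2,5], [3,4], [3,5], [3,6], [5,6]
  2-simplices (6): [1,2,5], [1,3,4], [1,3,6], [1,5,6], [2,3,4], [2,3,5]

so the chain groups are C_0 ≅ Z^6, C_1 ≅ Z^12, C_2 ≅ Z^6.

The boundary map ∂_1: C_1 → C_0 maps an edge to its endpoints' difference, ∂[p,q] = q − p. For instance
  ∂[1,4] = [4] − [1].
This gives a 6×12 integer matrix of rank 5; reducing to Smith normal form yields diagonal entries (1,1,1,1,1).

Boundary ∂_2: C_2 → C_1 maps a triangle to the signed sum of its edges. For instance
  ∂[2,3,4] = [3,4] − [2,4] + [2,3],
  ∂[1,3,4] = [3,4] − [1,4] + [1,3].
The resulting 12×6 matrix has rank 6, and its Smith normal form has invariant factors (1,1,1,1,1,1).

Now H_k = ker ∂_k / im ∂_{k+1}, so:

  H_2: rank ker ∂_2 − rank ∂_3 = (6 − 6) − 0 = 0, and there is no ∂_3, so H_2 = 0.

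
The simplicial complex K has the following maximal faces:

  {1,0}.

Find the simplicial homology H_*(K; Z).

Fix the vertex order 0 < 1 and write every simplex with vertices in increasing order. Then dim K = 1 and the simplices of K are:

  0-simplices (2): [0], [1]
  1-simplices (1): [0,1]

so the chain groups are C_0 ≅ Z^2, C_1 ≅ Z^1.

∂_1: C_1 → C_0 maps an edge to its endpoints' difference, ∂[p,q] = q − p.
The 2×1 boundary matrix has rank 1 and Smith normal form diag(1).

Computing H_k = (kernel of ∂_k) / (image of ∂_{k+1}):

  H_0: rank C_0 − rank ∂_1 = 2 − 1 = 1, and the invariant factors of ∂_1 are all 1, so H_0 = Z.
  H_1: rank ker ∂_1 − rank ∂_2 = (1 − 1) − 0 = 0, and there is no ∂_2, so H_1 = 0.

(K is a triangulation of the 1-simplex.)

H_0 = Z,  H_1 = 0.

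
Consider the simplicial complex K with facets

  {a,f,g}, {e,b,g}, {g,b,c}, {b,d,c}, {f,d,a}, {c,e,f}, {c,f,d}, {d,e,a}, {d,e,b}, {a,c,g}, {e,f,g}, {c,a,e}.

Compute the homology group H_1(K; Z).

H_1 = Z/2.

Order the vertices as a < b < c < d < e < f < g. Listing each simplex with vertices in this order, K has dimension 2 with simplices:

  0-simplices (7): a, b, c, d, e, f, g
  1-simplices (18): ac, ad, ae, af, ag, bc, bd, be, bg, cd, ce, cf, cg, de, df, ef, eg, fg
  2-simplices (12): ace, acg, ade, adf, afg, bcd, bcg, bde, beg, cdf, cef, efg

Hence C_0 ≅ Z^7, C_1 ≅ Z^18, C_2 ≅ Z^12.

Boundary ∂_1: C_1 → C_0 is given by ∂[p,q] = [q] − [p]. For instance
  ∂bd = d − b.
The 7×18 boundary matrix has rank 6 and Smith normal form diag(1,1,1,1,1,1).

Boundary ∂_2: C_2 → C_1 acts by ∂[p,q,r] = [q,r] − [p,r] + [p,q]. For instance
  ∂ade = de − ae + ad,
  ∂adf = df − af + ad.
As a 18×12 matrix over Z this has rank 12, with invariant factors (1,1,1,1,1,1,1,1,1,1,1,2).

From H_k ≅ ker(∂_k) / im(∂_{k+1}) we obtain:

  H_1: rank ker ∂_1 − rank ∂_2 = (18 − 6) − 12 = 0, and ∂_2 has invariant factor 2 > 1, so H_1 = Z/2.

(K is a triangulation of the real projective plane RP^2.)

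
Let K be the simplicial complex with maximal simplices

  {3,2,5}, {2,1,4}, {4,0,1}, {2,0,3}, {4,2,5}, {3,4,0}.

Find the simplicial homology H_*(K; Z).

Fix the vertex order 0 < 1 < 2 < 3 < 4 < 5 and write every simplex with vertices in increasing order. Then dim K = 2 and the simplices of K are:

  0-simplices (6): [0], [1], [2], [3], [4], [5]
  1-simplices (12): [0,1], [0,2], [0,3], [0,4], [1,2], [1,4], [2,3], [2,4], [2,5], [3,4], [3,5], [4,5]
  2-simplices (6): [0,1,4], [0,2,3], [0,3,4], [1,2,4], [2,3,5], [2,4,5]

Hence C_0 ≅ Z^6, C_1 ≅ Z^12, C_2 ≅ Z^6.

Boundary ∂_1: C_1 → C_0 maps an edge to its endpoints' difference, ∂[p,q] = q − p. For instance
  ∂[0,4] = [4] − [0].
This gives a 6×12 integer matrix of rank 5; reducing to Smith normal form yields diagonal entries (1,1,1,1,1).

∂_2: C_2 → C_1 acts by ∂[p,q,r] = [q,r] − [p,r] + [p,q]. For instance
  ∂[0,1,4] = [1,4] − [0,4] + [0,1],
  ∂[2,3,5] = [3,5] − [2,5] + [2,3].
As a 12×6 matrix over Z this has rank 6, with invariant factors (1,1,1,1,1,1).

Computing H_k = (kernel of ∂_k) / (image of ∂_{k+1}):

  H_0: rank C_0 − rank ∂_1 = 6 − 5 = 1, and the invariant factors of ∂_1 are all 1, so H_0 ≅ Z.
  H_1: rank ker ∂_1 − rank ∂_2 = (12 − 5) − 6 = 1, and the invariant factors of ∂_2 are all 1, so H_1 ≅ Z.
  H_2: rank ker ∂_2 − rank ∂_3 = (6 − 6) − 0 = 0, and there is no ∂_3, so H_2 ≅ 0.

As a check, the Euler characteristic is 6 − 12 + 6 = 0, which agrees with 1 − 1 + 0 = 0.

H_0 ≅ Z,  H_1 ≅ Z,  H_2 = 0.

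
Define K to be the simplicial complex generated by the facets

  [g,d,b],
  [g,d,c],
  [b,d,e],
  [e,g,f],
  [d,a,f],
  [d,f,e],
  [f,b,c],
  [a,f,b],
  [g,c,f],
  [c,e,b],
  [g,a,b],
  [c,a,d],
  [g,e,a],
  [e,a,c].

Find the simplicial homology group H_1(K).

Fix the vertex order a < b < c < d < e < f < g and write every simplex with vertices in increasing order. Then dim K = 2 and the simplices of K are:

  0-simplices (7): a, b, c, d, e, f, g
  1-simplices (21): ab, ac, ad, ae, af, ag, bc, bd, be, bf, bg, cd, ce, cf, cg, de, df, dg, ef, eg, fg
  2-simplices (14): abf, abg, acd, ace, adf, aeg, bce, bcf, bde, bdg, cdg, cfg, def, efg

Hence C_0 ≅ Z^7, C_1 ≅ Z^21, C_2 ≅ Z^14.

Boundary ∂_1: C_1 → C_0 is given by ∂[p,q] = [q] − [p].
The 7×21 boundary matrix has rank 6 and Smith normal form diag(1,1,1,1,1,1).

The boundary map ∂_2: C_2 → C_1 sends each 2-simplex [p,q,r] to [q,r] − [p,r] + [p,q]. For instance
  ∂def = ef − df + de,
  ∂bde = de − be + bd.
This gives a 21×14 integer matrix of rank 13; reducing to Smith normal form yields diagonal entries (1,1,1,1,1,1,1,1,1,1,1,1,1).

From H_k ≅ ker(∂_k) / im(∂_{k+1}) we obtain:

  H_1: rank ker ∂_1 − rank ∂_2 = (21 − 6) − 13 = 2, and the invariant factors of ∂_2 are all 1, so H_1 ≅ Z^2.

H_1 ≅ Z^2.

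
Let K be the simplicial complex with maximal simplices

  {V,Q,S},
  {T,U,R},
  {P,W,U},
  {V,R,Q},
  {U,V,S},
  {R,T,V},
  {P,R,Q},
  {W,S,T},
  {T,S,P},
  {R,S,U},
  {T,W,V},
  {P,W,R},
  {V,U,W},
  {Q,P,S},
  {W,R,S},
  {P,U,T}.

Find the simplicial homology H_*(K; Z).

Fix the vertex order P < Q < R < S < T < U < V < W and write every simplex with vertices in increasing order. Then dim K = 2 and the simplices of K are:

  0-simplices (8): P, Q, R, S, T, U, V, W
  1-simplices (24): PQ, PR, PS, PT, PU, PW, QR, QS, QV, RS, RT, RU, RV, RW, ST, SU, SV, SW, TU, TV, TW, UV, UW, VW
  2-simplices (16): PQR, PQS, PRW, PST, PTU, PUW, QRV, QSV, RSU, RSW, RTU, RTV, STW, SUV, TVW, UVW

so the chain groups are C_0 ≅ Z^8, C_1 ≅ Z^24, C_2 ≅ Z^16.

Boundary ∂_1: C_1 → C_0 is given by ∂[p,q] = [q] − [p]. For instance
  ∂RV = V − R.
As a 8×24 matrix over Z this has rank 7, with invariant factors (1,1,1,1,1,1,1).

The boundary map ∂_2: C_2 → C_1 sends each 2-simplex [p,q,r] to [q,r] − [p,r] + [p,q]. For instance
  ∂UVW = VW − UW + UV,
  ∂RTU = TU − RU + RT.
The resulting 24×16 matrix has rank 15, and its Smith normal form has invariant factors (1,1,1,1,1,1,1,1,1,1,1,1,1,1,1).

From H_k ≅ ker(∂_k) / im(∂_{k+1}) we obtain:

  H_0: rank C_0 − rank ∂_1 = 8 − 7 = 1, and the invariant factors of ∂_1 are all 1, so H_0 = Z.
  H_1: rank ker ∂_1 − rank ∂_2 = (24 − 7) − 15 = 2, and the invariant factors of ∂_2 are all 1, so H_1 = Z^2.
  H_2: rank ker ∂_2 − rank ∂_3 = (16 − 15) − 0 = 1, and there is no ∂_3, so H_2 = Z.

H_0 ≅ Z,  H_1 ≅ Z^2,  H_2 ≅ Z.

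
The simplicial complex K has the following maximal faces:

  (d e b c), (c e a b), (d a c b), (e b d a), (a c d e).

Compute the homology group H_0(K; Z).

Order the vertices as a < b < c < d < e. Listing each simplex with vertices in this order, K has dimension 3 with simplices:

  0-simplices (5): a, b, c, d, e
  1-simplices (10): ab, ac, ad, ae, bc, bd, be, cd, ce, de
  2-simplices (10): abc, abd, abe, acd, ace, ade, bcd, bce, bde, cde
  3-simplices (5): abcd, abce, abde, acde, bcde

giving chain groups C_0 ≅ Z^5, C_1 ≅ Z^10, C_2 ≅ Z^10, C_3 ≅ Z^5.

∂_1: C_1 → C_0 maps an edge to its endpoints' difference, ∂[p,q] = q − p. For instance
  ∂cd = d − c.
This gives a 5×10 integer matrix of rank 4; reducing to Smith normal form yields diagonal entries (1,1,1,1).

The boundary map ∂_2: C_2 → C_1 acts by ∂[p,q,r] = [q,r] − [p,r] + [p,q]. For instance
  ∂cde = de − ce + cd,
  ∂abc = bc − ac + ab.
As a 10×10 matrix over Z this has rank 6, with invariant factors (1,1,1,1,1,1).

The boundary map ∂_3: C_3 → C_2 sends each 3-simplex σ to the alternating sum Σ_i (−1)^i (σ with its i-th vertex removed). For instance
  ∂abce = bce − ace + abe − abc,
  ∂bcde = cde − bde + bce − bcd.
The 10×5 boundary matrix has rank 4 and Smith normal form diag(1,1,1,1).

Reading off H_k = ker ∂_k / im ∂_{k+1}:

  H_0: rank C_0 − rank ∂_1 = 5 − 4 = 1, and the invariant factors of ∂_1 are all 1, so H_0 = Z.

H_0 = Z.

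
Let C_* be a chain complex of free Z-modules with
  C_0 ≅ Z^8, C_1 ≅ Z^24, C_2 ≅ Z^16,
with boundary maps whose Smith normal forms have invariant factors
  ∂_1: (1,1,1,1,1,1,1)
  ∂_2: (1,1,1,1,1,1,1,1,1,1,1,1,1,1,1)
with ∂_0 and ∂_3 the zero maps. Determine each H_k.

H_0: b_0 = 8 − 0 − 7 = 1; torsion from ∂_1 factors > 1: none. So H_0 = Z.
H_1: b_1 = 24 − 7 − 15 = 2; torsion from ∂_2 factors > 1: none. So H_1 = Z^2.
H_2: b_2 = 16 − 15 − 0 = 1; torsion from ∂_3 factors > 1: none. So H_2 = Z.

H_0 = Z,  H_1 = Z^2,  H_2 = Z.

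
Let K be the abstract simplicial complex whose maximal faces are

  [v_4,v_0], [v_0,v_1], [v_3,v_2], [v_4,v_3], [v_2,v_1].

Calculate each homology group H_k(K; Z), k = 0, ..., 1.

K has 5 vertices, 5 edges.
rank ∂_0 = 0, rank ∂_1 = 4 ⇒ b_0 = 5 − 0 − 4 = 1; all invariant factors of ∂_1 are 1 so no torsion. So H_0 ≅ Z.
rank ∂_1 = 4, rank ∂_2 = 0 ⇒ b_1 = 5 − 4 − 0 = 1. So H_1 ≅ Z.

H_0 = Z,  H_1 = Z.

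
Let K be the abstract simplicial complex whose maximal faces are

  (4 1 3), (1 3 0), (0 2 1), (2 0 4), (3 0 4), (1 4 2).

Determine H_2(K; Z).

H_2 ≅ Z.

Fix the vertex order 0 < 1 < 2 < 3 < 4 and write every simplex with vertices in increasing order. Then dim K = 2 and the simplices of K are:

  0-simplices (5): [0], [1], [2], [3], [4]
  1-simplices (9): [0,1], [0,2], [0,3], [0,4], [1,2], [1,3], [1,4], [2,4], [3,4]
  2-simplices (6): [0,1,2], [0,1,3], [0,2,4], [0,3,4], [1,2,4], [1,3,4]

Hence C_0 ≅ Z^5, C_1 ≅ Z^9, C_2 ≅ Z^6.

The boundary map ∂_1: C_1 → C_0 maps an edge to its endpoints' difference, ∂[p,q] = q − p. For instance
  ∂[3,4] = [4] − [3].
The resulting 5×9 matrix has rank 4, and its Smith normal form has invariant factors (1,1,1,1).

Boundary ∂_2: C_2 → C_1 maps a triangle to the signed sum of its edges. For instance
  ∂[1,3,4] = [3,4] − [1,4] + [1,3],
  ∂[0,2,4] = [2,4] − [0,4] + [0,2].
This gives a 9×6 integer matrix of rank 5; reducing to Smith normal form yields diagonal entries (1,1,1,1,1).

From H_k ≅ ker(∂_k) / im(∂_{k+1}) we obtain:

  H_2: rank ker ∂_2 − rank ∂_3 = (6 − 5) − 0 = 1, and there is no ∂_3, so H_2 = Z.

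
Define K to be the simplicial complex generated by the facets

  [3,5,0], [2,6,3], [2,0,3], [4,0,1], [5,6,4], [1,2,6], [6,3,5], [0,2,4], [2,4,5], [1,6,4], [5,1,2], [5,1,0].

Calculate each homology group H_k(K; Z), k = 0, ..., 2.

K has 7 vertices, 18 edges, 12 triangles.
rank ∂_0 = 0, rank ∂_1 = 6 ⇒ b_0 = 7 − 0 − 6 = 1; all invariant factors of ∂_1 are 1 so no torsion. So H_0 = Z.
rank ∂_1 = 6, rank ∂_2 = 12 ⇒ b_1 = 18 − 6 − 12 = 0; ∂_2 has invariant factor(s) [2] giving torsion. So H_1 = Z/2Z.
rank ∂_2 = 12, rank ∂_3 = 0 ⇒ b_2 = 12 − 12 − 0 = 0. So H_2 = 0.

H_0 ≅ Z,  H_1 ≅ Z/2Z,  H_2 = 0.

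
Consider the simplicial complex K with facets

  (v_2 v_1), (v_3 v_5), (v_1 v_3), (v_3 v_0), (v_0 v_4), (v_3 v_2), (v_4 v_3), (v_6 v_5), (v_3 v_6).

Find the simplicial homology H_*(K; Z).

H_0 ≅ Z,  H_1 ≅ Z^3.

We work with the vertex ordering v_0 < v_1 < v_2 < v_3 < v_4 < v_5 < v_6. The simplices of K, each written with vertices in increasing order, are:

  0-simplices (7): [v_0], [v_1], [v_2], [v_3], [v_4], [v_5], [v_6]
  1-simplices (9): [v_0,v_3], [v_0,v_4], [v_1,v_2], [v_1,v_3], [v_2,v_3], [v_3,v_4], [v_3,v_5], [v_3,v_6], [v_5,v_6]

giving chain groups C_0 ≅ Z^7, C_1 ≅ Z^9.

The boundary map ∂_1: C_1 → C_0 sends each edge [p,q] (with p < q) to q − p.
The 7×9 boundary matrix has rank 6 and Smith normal form diag(1,1,1,1,1,1).

Reading off H_k = ker ∂_k / im ∂_{k+1}:

  H_0: rank C_0 − rank ∂_1 = 7 − 6 = 1, and the invariant factors of ∂_1 are all 1, so H_0 ≅ Z.
  H_1: rank ker ∂_1 − rank ∂_2 = (9 − 6) − 0 = 3, and there is no ∂_2, so H_1 ≅ Z^3.

(K is a triangulation of a wedge of 3 circles.)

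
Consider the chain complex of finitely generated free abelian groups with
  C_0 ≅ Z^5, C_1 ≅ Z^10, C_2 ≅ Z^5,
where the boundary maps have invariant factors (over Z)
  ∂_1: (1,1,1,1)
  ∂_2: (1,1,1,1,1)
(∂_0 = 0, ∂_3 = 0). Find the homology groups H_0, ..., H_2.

H_0 = Z,  H_1 = Z,  H_2 = 0.

H_0: b_0 = 5 − 0 − 4 = 1; torsion from ∂_1 factors > 1: none. So H_0 = Z.
H_1: b_1 = 10 − 4 − 5 = 1; torsion from ∂_2 factors > 1: none. So H_1 = Z.
H_2: b_2 = 5 − 5 − 0 = 0; torsion from ∂_3 factors > 1: none. So H_2 = 0.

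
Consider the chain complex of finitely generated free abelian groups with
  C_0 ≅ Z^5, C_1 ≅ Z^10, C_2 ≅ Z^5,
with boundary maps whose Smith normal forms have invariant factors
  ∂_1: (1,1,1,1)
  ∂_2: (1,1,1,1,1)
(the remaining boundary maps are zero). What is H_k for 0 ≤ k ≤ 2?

H_0 ≅ Z,  H_1 ≅ Z,  H_2 = 0.

H_0: b_0 = 5 − 0 − 4 = 1; torsion from ∂_1 factors > 1: none. So H_0 ≅ Z.
H_1: b_1 = 10 − 4 − 5 = 1; torsion from ∂_2 factors > 1: none. So H_1 ≅ Z.
H_2: b_2 = 5 − 5 − 0 = 0; torsion from ∂_3 factors > 1: none. So H_2 ≅ 0.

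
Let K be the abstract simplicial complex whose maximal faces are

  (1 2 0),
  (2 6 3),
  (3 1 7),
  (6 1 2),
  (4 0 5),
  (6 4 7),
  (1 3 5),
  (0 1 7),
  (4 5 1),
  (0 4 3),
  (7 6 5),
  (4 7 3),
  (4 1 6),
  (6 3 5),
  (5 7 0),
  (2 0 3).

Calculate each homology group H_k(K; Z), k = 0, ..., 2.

H_0 = Z,  H_1 = Z^2,  H_2 = Z.

Fix the vertex order 0 < 1 < 2 < 3 < 4 < 5 < 6 < 7 and write every simplex with vertices in increasing order. Then dim K = 2 and the simplices of K are:

  0-simplices (8): [0], [1], [2], [3], [4], [5], [6], [7]
  1-simplices (24): (24 of them)
  2-simplices (16): [0,1,2], [0,1,7], [0,2,3], [0,3,4], [0,4,5], [0,5,7], [1,2,6], [1,3,5], [1,3,7], [1,4,5], [1,4,6], [2,3,6], [3,4,7], [3,5,6], [4,6,7], [5,6,7]

so the chain groups are C_0 ≅ Z^8, C_1 ≅ Z^24, C_2 ≅ Z^16.

∂_1: C_1 → C_0 maps an edge to its endpoints' difference, ∂[p,q] = q − p. For instance
  ∂[0,7] = [7] − [0].
This gives a 8×24 integer matrix of rank 7; reducing to Smith normal form yields diagonal entries (1,1,1,1,1,1,1).

The boundary map ∂_2: C_2 → C_1 maps a triangle to the signed sum of its edges. For instance
  ∂[1,4,5] = [4,5] − [1,5] + [1,4],
  ∂[0,4,5] = [4,5] − [0,5] + [0,4].
The 24×16 boundary matrix has rank 15 and Smith normal form diag(1,1,1,1,1,1,1,1,1,1,1,1,1,1,1).

Reading off H_k = ker ∂_k / im ∂_{k+1}:

  H_0: rank C_0 − rank ∂_1 = 8 − 7 = 1, and the invariant factors of ∂_1 are all 1, so H_0 ≅ Z.
  H_1: rank ker ∂_1 − rank ∂_2 = (24 − 7) − 15 = 2, and the invariant factors of ∂_2 are all 1, so H_1 ≅ Z^2.
  H_2: rank ker ∂_2 − rank ∂_3 = (16 − 15) − 0 = 1, and there is no ∂_3, so H_2 ≅ Z.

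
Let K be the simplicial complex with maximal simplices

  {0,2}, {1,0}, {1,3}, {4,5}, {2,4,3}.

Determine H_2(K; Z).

H_2 = 0.

Order the vertices as 0 < 1 < 2 < 3 < 4 < 5. Listing each simplex with vertices in this order, K has dimension 2 with simplices:

  0-simplices (6): [0], [1], [2], [3], [4], [5]
  1-simplices (7): [0,1], [0,2], [1,3], [2,3], [2,4], [3,4], [4,5]
  2-simplices (1): [2,3,4]

giving chain groups C_0 ≅ Z^6, C_1 ≅ Z^7, C_2 ≅ Z^1.

∂_1: C_1 → C_0 is given by ∂[p,q] = [q] − [p]. For instance
  ∂[4,5] = [5] − [4].
As a 6×7 matrix over Z this has rank 5, with invariant factors (1,1,1,1,1).

Boundary ∂_2: C_2 → C_1 maps a triangle to the signed sum of its edges. For instance
  ∂[2,3,4] = [3,4] − [2,4] + [2,3].
The 7×1 boundary matrix has rank 1 and Smith normal form diag(1).

From H_k ≅ ker(∂_k) / im(∂_{k+1}) we obtain:

  H_2: rank ker ∂_2 − rank ∂_3 = (1 − 1) − 0 = 0, and there is no ∂_3, so H_2 ≅ 0.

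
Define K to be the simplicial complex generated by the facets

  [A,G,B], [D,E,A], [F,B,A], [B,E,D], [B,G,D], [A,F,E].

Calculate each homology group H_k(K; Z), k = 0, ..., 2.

H_0 ≅ Z,  H_1 ≅ Z,  H_2 = 0.

We work with the vertex ordering A < B < D < E < F < G. The simplices of K, each written with vertices in increasing order, are:

  0-simplices (6): A, B, D, E, F, G
  1-simplices (12): AB, AD, AE, AF, AG, BD, BE, BF, BG, DE, DG, EF
  2-simplices (6): ABF, ABG, ADE, AEF, BDE, BDG

Hence C_0 ≅ Z^6, C_1 ≅ Z^12, C_2 ≅ Z^6.

Boundary ∂_1: C_1 → C_0 sends each edge [p,q] (with p < q) to q − p.
The 6×12 boundary matrix has rank 5 and Smith normal form diag(1,1,1,1,1).

∂_2: C_2 → C_1 maps a triangle to the signed sum of its edges. For instance
  ∂ABG = BG − AG + AB,
  ∂BDG = DG − BG + BD.
As a 12×6 matrix over Z this has rank 6, with invariant factors (1,1,1,1,1,1).

Computing H_k = (kernel of ∂_k) / (image of ∂_{k+1}):

  H_0: rank C_0 − rank ∂_1 = 6 − 5 = 1, and the invariant factors of ∂_1 are all 1, so H_0 ≅ Z.
  H_1: rank ker ∂_1 − rank ∂_2 = (12 − 5) − 6 = 1, and the invariant factors of ∂_2 are all 1, so H_1 ≅ Z.
  H_2: rank ker ∂_2 − rank ∂_3 = (6 − 6) − 0 = 0, and there is no ∂_3, so H_2 ≅ 0.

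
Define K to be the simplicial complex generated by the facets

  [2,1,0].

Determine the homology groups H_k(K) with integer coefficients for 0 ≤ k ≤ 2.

We work with the vertex ordering 0 < 1 < 2. The simplices of K, each written with vertices in increasing order, are:

  0-simplices (3): [0], [1], [2]
  1-simplices (3): [0,1], [0,2], [1,2]
  2-simplices (1): [0,1,2]

so the chain groups are C_0 ≅ Z^3, C_1 ≅ Z^3, C_2 ≅ Z^1.

∂_1: C_1 → C_0 sends each edge [p,q] (with p < q) to q − p. For instance
  ∂[0,1] = [1] − [0].
As a 3×3 matrix over Z this has rank 2, with invariant factors (1,1).

The boundary map ∂_2: C_2 → C_1 maps a triangle to the signed sum of its edges. For instance
  ∂[0,1,2] = [1,2] − [0,2] + [0,1].
The 3×1 boundary matrix has rank 1 and Smith normal form diag(1).

Computing H_k = (kernel of ∂_k) / (image of ∂_{k+1}):

  H_0: rank C_0 − rank ∂_1 = 3 − 2 = 1, and the invariant factors of ∂_1 are all 1, so H_0 ≅ Z.
  H_1: rank ker ∂_1 − rank ∂_2 = (3 − 2) − 1 = 0, and the invariant factors of ∂_2 are all 1, so H_1 ≅ 0.
  H_2: rank ker ∂_2 − rank ∂_3 = (1 − 1) − 0 = 0, and there is no ∂_3, so H_2 ≅ 0.

As a check, the Euler characteristic is 3 − 3 + 1 = 1, which agrees with 1 − 0 + 0 = 1.

H_0 ≅ Z,  H_1 = 0,  H_2 = 0.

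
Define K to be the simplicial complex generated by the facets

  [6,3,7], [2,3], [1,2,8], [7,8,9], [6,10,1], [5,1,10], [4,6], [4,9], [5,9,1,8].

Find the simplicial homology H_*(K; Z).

Fix the vertex order 1 < 2 < 3 < 4 < 5 < 6 < 7 < 8 < 9 < 10 and write every simplex with vertices in increasing order. Then dim K = 3 and the simplices of K are:

  0-simplices (10): [1], [2], [3], [4], [5], [6], [7], [8], [9], [10]
  1-simplices (20): [1,2], [1,5], [1,6], [1,8], [1,9], [1,10], [2,3], [2,8], [3,6], [3,7], [4,6], [4,9], [5,8], [5,9], [5,10], [6,7], [6,10], [7,8], [7,9], [8,9]
  2-simplices (9): [1,2,8], [1,5,8], [1,5,9], [1,5,10], [1,6,10], [1,8,9], [3,6,7], [5,8,9], [7,8,9]
  3-simplices (1): [1,5,8,9]

Hence C_0 ≅ Z^10, C_1 ≅ Z^20, C_2 ≅ Z^9, C_3 ≅ Z^1.

Boundary ∂_1: C_1 → C_0 is given by ∂[p,q] = [q] − [p]. For instance
  ∂[7,9] = [9] − [7].
As a 10×20 matrix over Z this has rank 9, with invariant factors (1,1,1,1,1,1,1,1,1).

The boundary map ∂_2: C_2 → C_1 maps a triangle to the signed sum of its edges. For instance
  ∂[3,6,7] = [6,7] − [3,7] + [3,6],
  ∂[1,8,9] = [8,9] − [1,9] + [1,8].
The resulting 20×9 matrix has rank 8, and its Smith normal form has invariant factors (1,1,1,1,1,1,1,1).

The boundary map ∂_3: C_3 → C_2 sends each 3-simplex σ to the alternating sum Σ_i (−1)^i (σ with its i-th vertex removed). For instance
  ∂[1,5,8,9] = [5,8,9] − [1,8,9] + [1,5,9] − [1,5,8].
The resulting 9×1 matrix has rank 1, and its Smith normal form has invariant factors (1).

Reading off H_k = ker ∂_k / im ∂_{k+1}:

  H_0: rank C_0 − rank ∂_1 = 10 − 9 = 1, and the invariant factors of ∂_1 are all 1, so H_0 = Z.
  H_1: rank ker ∂_1 − rank ∂_2 = (20 − 9) − 8 = 3, and the invariant factors of ∂_2 are all 1, so H_1 = Z^3.
  H_2: rank ker ∂_2 − rank ∂_3 = (9 − 8) − 1 = 0, and the invariant factors of ∂_3 are all 1, so H_2 = 0.
  H_3: rank ker ∂_3 − rank ∂_4 = (1 − 1) − 0 = 0, and there is no ∂_4, so H_3 = 0.

H_0 ≅ Z,  H_1 ≅ Z^3,  H_2 = 0,  H_3 = 0.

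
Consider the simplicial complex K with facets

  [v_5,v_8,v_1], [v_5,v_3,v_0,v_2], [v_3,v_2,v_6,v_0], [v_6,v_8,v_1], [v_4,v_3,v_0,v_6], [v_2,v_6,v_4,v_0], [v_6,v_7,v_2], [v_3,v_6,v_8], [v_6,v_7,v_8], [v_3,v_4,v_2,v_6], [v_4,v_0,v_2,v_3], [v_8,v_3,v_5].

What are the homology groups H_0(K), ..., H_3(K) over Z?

H_0 = Z,  H_1 = 0,  H_2 = 0,  H_3 = Z.

We work with the vertex ordering v_0 < v_1 < v_2 < v_3 < v_4 < v_5 < v_6 < v_7 < v_8. The simplices of K, each written with vertices in increasing order, are:

  0-simplices (9): [v_0], [v_1], [v_2], [v_3], [v_4], [v_5], [v_6], [v_7], [v_8]
  1-simplices (22): (22 of them)
  2-simplices (19): (19 of them)
  3-simplices (6): [v_0,v_2,v_3,v_4], [v_0,v_2,v_3,v_5], [v_0,v_2,v_3,v_6], [v_0,v_2,v_4,v_6], [v_0,v_3,v_4,v_6], [v_2,v_3,v_4,v_6]

giving chain groups C_0 ≅ Z^9, C_1 ≅ Z^22, C_2 ≅ Z^19, C_3 ≅ Z^6.

Boundary ∂_1: C_1 → C_0 is given by ∂[p,q] = [q] − [p].
As a 9×22 matrix over Z this has rank 8, with invariant factors (1,1,1,1,1,1,1,1).

The boundary map ∂_2: C_2 → C_1 sends each 2-simplex [p,q,r] to [q,r] − [p,r] + [p,q]. For instance
  ∂[v_3,v_4,v_6] = [v_4,v_6] − [v_3,v_6] + [v_3,v_4],
  ∂[v_0,v_2,v_5] = [v_2,v_5] − [v_0,v_5] + [v_0,v_2].
As a 22×19 matrix over Z this has rank 14, with invariant factors (1,1,1,1,1,1,1,1,1,1,1,1,1,1).

The boundary map ∂_3: C_3 → C_2 sends each 3-simplex σ to the alternating sum Σ_i (−1)^i (σ with its i-th vertex removed). For instance
  ∂[v_0,v_2,v_3,v_6] = [v_2,v_3,v_6] − [v_0,v_3,v_6] + [v_0,v_2,v_6] − [v_0,v_2,v_3],
  ∂[v_0,v_2,v_3,v_4] = [v_2,v_3,v_4] − [v_0,v_3,v_4] + [v_0,v_2,v_4] − [v_0,v_2,v_3].
This gives a 19×6 integer matrix of rank 5; reducing to Smith normal form yields diagonal entries (1,1,1,1,1).

Now H_k = ker ∂_k / im ∂_{k+1}, so:

  H_0: rank C_0 − rank ∂_1 = 9 − 8 = 1, and the invariant factors of ∂_1 are all 1, so H_0 ≅ Z.
  H_1: rank ker ∂_1 − rank ∂_2 = (22 − 8) − 14 = 0, and the invariant factors of ∂_2 are all 1, so H_1 ≅ 0.
  H_2: rank ker ∂_2 − rank ∂_3 = (19 − 14) − 5 = 0, and the invariant factors of ∂_3 are all 1, so H_2 ≅ 0.
  H_3: rank ker ∂_3 − rank ∂_4 = (6 − 5) − 0 = 1, and there is no ∂_4, so H_3 ≅ Z.

As a check, the Euler characteristic is 9 − 22 + 19 − 6 = 0, which agrees with 1 − 0 + 0 − 1 = 0.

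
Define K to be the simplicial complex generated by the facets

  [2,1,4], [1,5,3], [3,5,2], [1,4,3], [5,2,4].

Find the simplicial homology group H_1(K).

H_1 ≅ Z.

K has 5 vertices, 10 edges, 5 triangles.
rank ∂_1 = 4, rank ∂_2 = 5 ⇒ b_1 = 10 − 4 − 5 = 1; all invariant factors of ∂_2 are 1 so no torsion. So H_1 = Z.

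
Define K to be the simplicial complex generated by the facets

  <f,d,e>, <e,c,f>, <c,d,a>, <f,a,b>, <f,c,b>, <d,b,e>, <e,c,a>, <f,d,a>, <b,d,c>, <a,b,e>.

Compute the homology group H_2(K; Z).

H_2 = 0.

Order the vertices as a < b < c < d < e < f. Listing each simplex with vertices in this order, K has dimension 2 with simplices:

  0-simplices (6): a, b, c, d, e, f
  1-simplices (15): ab, ac, ad, ae, af, bc, bd, be, bf, cd, ce, cf, de, df, ef
  2-simplices (10): abe, abf, acd, ace, adf, bcd, bcf, bde, cef, def

so the chain groups are C_0 ≅ Z^6, C_1 ≅ Z^15, C_2 ≅ Z^10.

∂_1: C_1 → C_0 is given by ∂[p,q] = [q] − [p].
As a 6×15 matrix over Z this has rank 5, with invariant factors (1,1,1,1,1).

Boundary ∂_2: C_2 → C_1 maps a triangle to the signed sum of its edges. For instance
  ∂abf = bf − af + ab,
  ∂bcd = cd − bd + bc.
The resulting 15×10 matrix has rank 10, and its Smith normal form has invariant factors (1,1,1,1,1,1,1,1,1,2).

Now H_k = ker ∂_k / im ∂_{k+1}, so:

  H_2: rank ker ∂_2 − rank ∂_3 = (10 − 10) − 0 = 0, and there is no ∂_3, so H_2 ≅ 0.

(K is a triangulation of the real projective plane RP^2.)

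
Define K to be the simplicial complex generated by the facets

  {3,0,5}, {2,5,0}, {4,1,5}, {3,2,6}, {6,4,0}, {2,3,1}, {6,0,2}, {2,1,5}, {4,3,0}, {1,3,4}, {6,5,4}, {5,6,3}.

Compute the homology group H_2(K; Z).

H_2 ≅ 0.

Take the total order 0 < 1 < 2 < 3 < 4 < 5 < 6 on the vertex set. Then K (dimension 2) consists of the simplices:

  0-simplices (7): [0], [1], [2], [3], [4], [5], [6]
  1-simplices (18): [0,2], [0,3], [0,4], [0,5], [0,6], [1,2], [1,3], [1,4], [1,5], [2,3], [2,5], [2,6], [3,4], [3,5], [3,6], [4,5], [4,6], [5,6]
  2-simplices (12): [0,2,5], [0,2,6], [0,3,4], [0,3,5], [0,4,6], [1,2,3], [1,2,5], [1,3,4], [1,4,5], [2,3,6], [3,5,6], [4,5,6]

Hence C_0 ≅ Z^7, C_1 ≅ Z^18, C_2 ≅ Z^12.

Boundary ∂_1: C_1 → C_0 is given by ∂[p,q] = [q] − [p]. For instance
  ∂[2,3] = [3] − [2].
As a 7×18 matrix over Z this has rank 6, with invariant factors (1,1,1,1,1,1).

∂_2: C_2 → C_1 acts by ∂[p,q,r] = [q,r] − [p,r] + [p,q]. For instance
  ∂[0,2,5] = [2,5] − [0,5] + [0,2],
  ∂[1,4,5] = [4,5] − [1,5] + [1,4].
The 18×12 boundary matrix has rank 12 and Smith normal form diag(1,1,1,1,1,1,1,1,1,1,1,2).

From H_k ≅ ker(∂_k) / im(∂_{k+1}) we obtain:

  H_2: rank ker ∂_2 − rank ∂_3 = (12 − 12) − 0 = 0, and there is no ∂_3, so H_2 = 0.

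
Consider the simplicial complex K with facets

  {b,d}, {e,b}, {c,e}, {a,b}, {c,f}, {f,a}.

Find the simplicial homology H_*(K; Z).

H_0 ≅ Z,  H_1 ≅ Z.

We work with the vertex ordering a < b < c < d < e < f. The simplices of K, each written with vertices in increasing order, are:

  0-simplices (6): a, b, c, d, e, f
  1-simplices (6): ab, af, bd, be, ce, cf

giving chain groups C_0 ≅ Z^6, C_1 ≅ Z^6.

The boundary map ∂_1: C_1 → C_0 maps an edge to its endpoints' difference, ∂[p,q] = q − p.
The 6×6 boundary matrix has rank 5 and Smith normal form diag(1,1,1,1,1).

Now H_k = ker ∂_k / im ∂_{k+1}, so:

  H_0: rank C_0 − rank ∂_1 = 6 − 5 = 1, and the invariant factors of ∂_1 are all 1, so H_0 = Z.
  H_1: rank ker ∂_1 − rank ∂_2 = (6 − 5) − 0 = 1, and there is no ∂_2, so H_1 = Z.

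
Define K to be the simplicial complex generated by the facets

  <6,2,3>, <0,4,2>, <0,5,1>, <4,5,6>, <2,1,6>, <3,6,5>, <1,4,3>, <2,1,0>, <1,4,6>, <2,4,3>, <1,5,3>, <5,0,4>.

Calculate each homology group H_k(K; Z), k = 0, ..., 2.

Order the vertices as 0 < 1 < 2 < 3 < 4 < 5 < 6. Listing each simplex with vertices in this order, K has dimension 2 with simplices:

  0-simplices (7): [0], [1], [2], [3], [4], [5], [6]
  1-simplices (18): [0,1], [0,2], [0,4], [0,5], [1,2], [1,3], [1,4], [1,5], [1,6], [2,3], [2,4], [2,6], [3,4], [3,5], [3,6], [4,5], [4,6], [5,6]
  2-simplices (12): [0,1,2], [0,1,5], [0,2,4], [0,4,5], [1,2,6], [1,3,4], [1,3,5], [1,4,6], [2,3,4], [2,3,6], [3,5,6], [4,5,6]

so the chain groups are C_0 ≅ Z^7, C_1 ≅ Z^18, C_2 ≅ Z^12.

The boundary map ∂_1: C_1 → C_0 sends each edge [p,q] (with p < q) to q − p.
The 7×18 boundary matrix has rank 6 and Smith normal form diag(1,1,1,1,1,1).

∂_2: C_2 → C_1 sends each 2-simplex [p,q,r] to [q,r] − [p,r] + [p,q]. For instance
  ∂[1,3,5] = [3,5] − [1,5] + [1,3],
  ∂[3,5,6] = [5,6] − [3,6] + [3,5].
As a 18×12 matrix over Z this has rank 12, with invariant factors (1,1,1,1,1,1,1,1,1,1,1,2).

Computing H_k = (kernel of ∂_k) / (image of ∂_{k+1}):

  H_0: rank C_0 − rank ∂_1 = 7 − 6 = 1, and the invariant factors of ∂_1 are all 1, so H_0 = Z.
  H_1: rank ker ∂_1 − rank ∂_2 = (18 − 6) − 12 = 0, and ∂_2 has invariant factor 2 > 1, so H_1 = Z/2Z.
  H_2: rank ker ∂_2 − rank ∂_3 = (12 − 12) − 0 = 0, and there is no ∂_3, so H_2 = 0.

As a check, the Euler characteristic is 7 − 18 + 12 = 1, which agrees with 1 − 0 + 0 = 1.

H_0 ≅ Z,  H_1 ≅ Z/2Z,  H_2 = 0.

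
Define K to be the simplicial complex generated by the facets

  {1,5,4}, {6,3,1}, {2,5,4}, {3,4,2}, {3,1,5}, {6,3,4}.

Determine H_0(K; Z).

H_0 ≅ Z.

Fix the vertex order 1 < 2 < 3 < 4 < 5 < 6 and write every simplex with vertices in increasing order. Then dim K = 2 and the simplices of K are:

  0-simplices (6): [1], [2], [3], [4], [5], [6]
  1-simplices (12): [1,3], [1,4], [1,5], [1,6], [2,3], [2,4], [2,5], [3,4], [3,5], [3,6], [4,5], [4,6]
  2-simplices (6): [1,3,5], [1,3,6], [1,4,5], [2,3,4], [2,4,5], [3,4,6]

giving chain groups C_0 ≅ Z^6, C_1 ≅ Z^12, C_2 ≅ Z^6.

The boundary map ∂_1: C_1 → C_0 maps an edge to its endpoints' difference, ∂[p,q] = q − p. For instance
  ∂[2,3] = [3] − [2].
The 6×12 boundary matrix has rank 5 and Smith normal form diag(1,1,1,1,1).

Boundary ∂_2: C_2 → C_1 acts by ∂[p,q,r] = [q,r] − [p,r] + [p,q]. For instance
  ∂[2,3,4] = [3,4] − [2,4] + [2,3],
  ∂[1,3,6] = [3,6] − [1,6] + [1,3].
As a 12×6 matrix over Z this has rank 6, with invariant factors (1,1,1,1,1,1).

From H_k ≅ ker(∂_k) / im(∂_{k+1}) we obtain:

  H_0: rank C_0 − rank ∂_1 = 6 − 5 = 1, and the invariant factors of ∂_1 are all 1, so H_0 ≅ Z.

(K is a triangulation of the cylinder S^1 x I.)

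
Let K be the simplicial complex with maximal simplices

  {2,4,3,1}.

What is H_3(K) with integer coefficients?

H_3 = 0.

Take the total order 1 < 2 < 3 < 4 on the vertex set. Then K (dimension 3) consists of the simplices:

  0-simplices (4): [1], [2], [3], [4]
  1-simplices (6): [1,2], [1,3], [1,4], [2,3], [2,4], [3,4]
  2-simplices (4): [1,2,3], [1,2,4], [1,3,4], [2,3,4]
  3-simplices (1): [1,2,3,4]

so the chain groups are C_0 ≅ Z^4, C_1 ≅ Z^6, C_2 ≅ Z^4, C_3 ≅ Z^1.

∂_1: C_1 → C_0 sends each edge [p,q] (with p < q) to q − p. For instance
  ∂[1,2] = [2] − [1].
The 4×6 boundary matrix has rank 3 and Smith normal form diag(1,1,1).

Boundary ∂_2: C_2 → C_1 sends each 2-simplex [p,q,r] to [q,r] − [p,r] + [p,q]. For instance
  ∂[2,3,4] = [3,4] − [2,4] + [2,3],
  ∂[1,3,4] = [3,4] − [1,4] + [1,3].
This gives a 6×4 integer matrix of rank 3; reducing to Smith normal form yields diagonal entries (1,1,1).

The boundary map ∂_3: C_3 → C_2 sends each 3-simplex σ to the alternating sum Σ_i (−1)^i (σ with its i-th vertex removed). For instance
  ∂[1,2,3,4] = [2,3,4] − [1,3,4] + [1,2,4] − [1,2,3].
As a 4×1 matrix over Z this has rank 1, with invariant factors (1).

Reading off H_k = ker ∂_k / im ∂_{k+1}:

  H_3: rank ker ∂_3 − rank ∂_4 = (1 − 1) − 0 = 0, and there is no ∂_4, so H_3 = 0.

(K is a triangulation of the 3-simplex.)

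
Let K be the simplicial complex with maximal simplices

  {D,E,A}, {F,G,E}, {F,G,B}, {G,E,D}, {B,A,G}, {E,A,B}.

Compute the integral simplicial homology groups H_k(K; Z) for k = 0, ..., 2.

H_0 ≅ Z,  H_1 ≅ Z,  H_2 = 0.

We work with the vertex ordering A < B < D < E < F < G. The simplices of K, each written with vertices in increasing order, are:

  0-simplices (6): A, B, D, E, F, G
  1-simplices (12): AB, AD, AE, AG, BE, BF, BG, DE, DG, EF, EG, FG
  2-simplices (6): ABE, ABG, ADE, BFG, DEG, EFG

Hence C_0 ≅ Z^6, C_1 ≅ Z^12, C_2 ≅ Z^6.

Boundary ∂_1: C_1 → C_0 is given by ∂[p,q] = [q] − [p]. For instance
  ∂AD = D − A.
As a 6×12 matrix over Z this has rank 5, with invariant factors (1,1,1,1,1).

∂_2: C_2 → C_1 acts by ∂[p,q,r] = [q,r] − [p,r] + [p,q]. For instance
  ∂ABG = BG − AG + AB,
  ∂EFG = FG − EG + EF.
This gives a 12×6 integer matrix of rank 6; reducing to Smith normal form yields diagonal entries (1,1,1,1,1,1).

From H_k ≅ ker(∂_k) / im(∂_{k+1}) we obtain:

  H_0: rank C_0 − rank ∂_1 = 6 − 5 = 1, and the invariant factors of ∂_1 are all 1, so H_0 ≅ Z.
  H_1: rank ker ∂_1 − rank ∂_2 = (12 − 5) − 6 = 1, and the invariant factors of ∂_2 are all 1, so H_1 ≅ Z.
  H_2: rank ker ∂_2 − rank ∂_3 = (6 − 6) − 0 = 0, and there is no ∂_3, so H_2 ≅ 0.

(K is a triangulation of the cylinder S^1 x I.)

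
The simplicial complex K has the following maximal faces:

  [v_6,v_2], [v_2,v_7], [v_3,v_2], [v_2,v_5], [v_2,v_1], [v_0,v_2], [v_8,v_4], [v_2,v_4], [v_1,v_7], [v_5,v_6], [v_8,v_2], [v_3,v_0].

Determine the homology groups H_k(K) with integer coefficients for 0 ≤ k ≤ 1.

H_0 = Z,  H_1 = Z^4.

Fix the vertex order v_0 < v_1 < v_2 < v_3 < v_4 < v_5 < v_6 < v_7 < v_8 and write every simplex with vertices in increasing order. Then dim K = 1 and the simplices of K are:

  0-simplices (9): [v_0], [v_1], [v_2], [v_3], [v_4], [v_5], [v_6], [v_7], [v_8]
  1-simplices (12): [v_0,v_2], [v_0,v_3], [v_1,v_2], [v_1,v_7], [v_2,v_3], [v_2,v_4], [v_2,v_5], [v_2,v_6], [v_2,v_7], [v_2,v_8], [v_4,v_8], [v_5,v_6]

so the chain groups are C_0 ≅ Z^9, C_1 ≅ Z^12.

The boundary map ∂_1: C_1 → C_0 is given by ∂[p,q] = [q] − [p]. For instance
  ∂[v_0,v_2] = [v_2] − [v_0].
The 9×12 boundary matrix has rank 8 and Smith normal form diag(1,1,1,1,1,1,1,1).

From H_k ≅ ker(∂_k) / im(∂_{k+1}) we obtain:

  H_0: rank C_0 − rank ∂_1 = 9 − 8 = 1, and the invariant factors of ∂_1 are all 1, so H_0 = Z.
  H_1: rank ker ∂_1 − rank ∂_2 = (12 − 8) − 0 = 4, and there is no ∂_2, so H_1 = Z^4.

As a check, the Euler characteristic is 9 − 12 = -3, which agrees with 1 − 4 = -3.
(K is a triangulation of a wedge of 4 circles.)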